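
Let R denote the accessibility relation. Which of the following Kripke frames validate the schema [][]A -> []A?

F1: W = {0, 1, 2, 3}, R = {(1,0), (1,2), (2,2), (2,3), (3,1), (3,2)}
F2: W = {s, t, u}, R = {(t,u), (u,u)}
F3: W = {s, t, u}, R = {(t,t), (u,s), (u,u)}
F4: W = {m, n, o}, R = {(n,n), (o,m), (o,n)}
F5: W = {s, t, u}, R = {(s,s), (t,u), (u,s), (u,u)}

Frame correspondent (Sahlqvist): forall x forall y (Rxy -> exists z (Rxz & Rzy)) — i.e. density.
F1: fails — R10 but no z with R1z and Rz0.
F2: ✓.
F3: ✓.
F4: fails — Rom but no z with Roz and Rzm.
F5: ✓.

F2, F3, F5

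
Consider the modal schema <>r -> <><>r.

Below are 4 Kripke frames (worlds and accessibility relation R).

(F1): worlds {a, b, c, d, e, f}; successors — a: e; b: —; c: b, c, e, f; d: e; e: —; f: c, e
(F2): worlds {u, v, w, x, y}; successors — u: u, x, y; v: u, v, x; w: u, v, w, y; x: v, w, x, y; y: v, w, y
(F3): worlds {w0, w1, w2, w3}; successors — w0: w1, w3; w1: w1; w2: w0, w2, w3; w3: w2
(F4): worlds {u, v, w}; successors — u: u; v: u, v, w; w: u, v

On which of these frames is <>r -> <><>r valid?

This is the axiom for a generalized confluence (Geach) condition; its first-order frame correspondent is forall x forall y (xRy -> exists w (y = w & x R^2 w)).
(F1): fails — aRe but no w with e=w and aR²w.
(F2): condition met.
(F3): fails — w0Rw3 but no w with w3=w and w0R²w.
(F4): condition met.
Valid on: (F2), (F4).

(F2), (F4)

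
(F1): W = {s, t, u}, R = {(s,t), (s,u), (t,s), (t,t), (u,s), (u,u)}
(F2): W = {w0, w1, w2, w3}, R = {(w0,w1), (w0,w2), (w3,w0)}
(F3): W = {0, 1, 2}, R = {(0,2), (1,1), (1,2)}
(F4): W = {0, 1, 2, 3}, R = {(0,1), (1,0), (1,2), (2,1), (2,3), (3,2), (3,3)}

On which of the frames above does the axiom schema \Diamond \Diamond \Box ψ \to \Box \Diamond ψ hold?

(F1)

This is the axiom for a generalized confluence (Geach) condition; its first-order frame correspondent is \forall x \forall y \forall z ((x R^2 y \wedge xRz) \to \exists w (yRw \wedge zRw)).
(F1): holds.
(F2): fails — w3R²w1, w3Rw0 but no w with w1Rw and w0Rw.
(F3): fails — 1R²1, 1R2 but no w with 1Rw and 2Rw.
(F4): fails — 0R²0, 0R1 but no w with 0Rw and 1Rw.
Valid on: (F1).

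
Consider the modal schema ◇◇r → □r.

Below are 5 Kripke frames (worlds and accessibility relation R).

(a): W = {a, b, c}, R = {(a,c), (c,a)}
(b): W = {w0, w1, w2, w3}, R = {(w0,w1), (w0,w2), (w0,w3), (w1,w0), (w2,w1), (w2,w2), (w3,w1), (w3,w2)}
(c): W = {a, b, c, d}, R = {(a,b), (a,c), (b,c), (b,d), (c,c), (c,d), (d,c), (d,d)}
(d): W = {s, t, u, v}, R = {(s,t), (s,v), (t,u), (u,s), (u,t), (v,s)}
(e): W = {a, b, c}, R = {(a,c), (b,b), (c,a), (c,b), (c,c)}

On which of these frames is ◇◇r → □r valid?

This is the axiom for a generalized confluence (Geach) condition; its first-order frame correspondent is ∀x ∀y ∀z ((xR²y ∧ xRz) → ∃w (y = w ∧ z = w)).
(a): fails — aR²a, aRc but a ≠ c.
(b): fails — w0R²w0, w0Rw1 but w0 ≠ w1.
(c): fails — aR²c, aRb but c ≠ b.
(d): fails — sR²s, sRt but s ≠ t.
(e): fails — aR²a, aRc but a ≠ c.

none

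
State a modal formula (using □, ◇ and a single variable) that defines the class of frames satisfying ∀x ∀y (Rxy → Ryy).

The condition is shift-reflexivity. The T□ schema □(□r → r) defines it.
Suppose □(□r→r) is valid. Take Rxy and set V(r)={w : Ryw}. Then at y, □r holds; since □(□r→r) at x, □r→r at y, so r at y, i.e. Ryy.

□(□r → r)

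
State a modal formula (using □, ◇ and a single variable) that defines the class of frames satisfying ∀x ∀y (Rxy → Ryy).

□(□s → s)

A defining formula is □(□s → s) (the T□ axiom).
Suppose □(□s→s) is valid. Take Rxy and set V(s)={w : Ryw}. Then at y, □s holds; since □(□s→s) at x, □s→s at y, so s at y, i.e. Ryy.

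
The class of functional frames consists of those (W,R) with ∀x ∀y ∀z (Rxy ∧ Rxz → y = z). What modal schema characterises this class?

◇q → □q

This is partial functionality; the standard corresponding axiom is CD: ◇q → □q.
Suppose ◇q→□q is valid. Take Rxy, Rxz and set V(q)={y}. Then ◇q at x, so □q at x, so q at z, i.e. z=y.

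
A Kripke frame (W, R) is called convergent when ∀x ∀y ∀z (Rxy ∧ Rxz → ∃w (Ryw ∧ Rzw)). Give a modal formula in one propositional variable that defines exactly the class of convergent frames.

◇□p → □◇p

The condition is convergence. The .2 schema ◇□p → □◇p defines it.
Suppose ◇□p→□◇p is valid. Take Rxy, Rxz and set V(p)={w : Ryw}. Then □p at y so ◇□p at x, so □◇p at x, so ◇p at z, giving w with Rzw and Ryw.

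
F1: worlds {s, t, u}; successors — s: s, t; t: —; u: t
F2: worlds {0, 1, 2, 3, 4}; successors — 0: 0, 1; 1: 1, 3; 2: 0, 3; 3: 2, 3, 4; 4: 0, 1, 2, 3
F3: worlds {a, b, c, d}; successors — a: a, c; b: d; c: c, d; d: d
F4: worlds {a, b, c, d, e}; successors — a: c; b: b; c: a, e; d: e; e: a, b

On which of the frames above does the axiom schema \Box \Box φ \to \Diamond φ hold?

F2, F3

This is the axiom for a generalized confluence (Geach) condition; its first-order frame correspondent is \forall x \exists w (x R^2 w \wedge xRw).
F1: fails — at t but no w with tR²w and tRw.
F2: condition met.
F3: condition met.
F4: fails — at a but no w with aR²w and aRw.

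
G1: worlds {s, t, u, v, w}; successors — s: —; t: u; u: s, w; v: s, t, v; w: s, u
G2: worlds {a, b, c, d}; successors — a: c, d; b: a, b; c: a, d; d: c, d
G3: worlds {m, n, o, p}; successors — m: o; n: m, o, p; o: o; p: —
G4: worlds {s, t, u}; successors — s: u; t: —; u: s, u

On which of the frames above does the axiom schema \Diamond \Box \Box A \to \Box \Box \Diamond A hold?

The schema corresponds to a generalized confluence (Geach) condition: \forall x \forall y \forall z ((xRy \wedge x R^2 z) \to \exists w (y R^2 w \wedge zRw)).
G1: fails — tRu, tR²s but no w* with uR²w* and sRw*.
G2: ✓.
G3: fails — nRp, nR²o but no w with pR²w and oRw.
G4: ✓.

G2, G4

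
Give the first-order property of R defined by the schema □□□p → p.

This is a Sahlqvist (Geach-type) schema ◇^0□^3p → □^0◇^0p.
First-order correspondent: ∀x ∃w (xR³w ∧ x = w).

∀x ∃w (xR³w ∧ x = w)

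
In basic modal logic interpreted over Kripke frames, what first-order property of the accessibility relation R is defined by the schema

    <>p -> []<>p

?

Suppose ◇p→□◇p is valid. Take Rxy, Rxz and set V(p)={y}. Then ◇p at x, so □◇p at x, so ◇p at z, so some w with Rzw has p; w=y, i.e. Rzy. By symmetry of the argument, Ryz.
Conversely, on a frame with the Euclidean property the schema holds at every world under every valuation.
Frame condition: forall x forall y forall z (Rxy & Rxz -> Ryz).

The Euclidean property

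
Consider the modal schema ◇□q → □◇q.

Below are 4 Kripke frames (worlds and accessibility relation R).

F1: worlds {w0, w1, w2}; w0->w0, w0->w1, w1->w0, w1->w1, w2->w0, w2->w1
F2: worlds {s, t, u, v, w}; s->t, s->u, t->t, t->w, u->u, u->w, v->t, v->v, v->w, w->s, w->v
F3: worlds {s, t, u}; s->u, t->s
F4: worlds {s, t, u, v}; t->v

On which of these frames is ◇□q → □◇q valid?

This is the axiom for convergence; its first-order frame correspondent is ∀x ∀y ∀z (Rxy ∧ Rxz → ∃w (Ryw ∧ Rzw)).
F1: holds.
F2: fails — Rtw and Rtt but w and t have no common successor.
F3: fails — Rsu and Rsu but u and u have no common successor.
F4: fails — Rtv and Rtv but v and v have no common successor.

F1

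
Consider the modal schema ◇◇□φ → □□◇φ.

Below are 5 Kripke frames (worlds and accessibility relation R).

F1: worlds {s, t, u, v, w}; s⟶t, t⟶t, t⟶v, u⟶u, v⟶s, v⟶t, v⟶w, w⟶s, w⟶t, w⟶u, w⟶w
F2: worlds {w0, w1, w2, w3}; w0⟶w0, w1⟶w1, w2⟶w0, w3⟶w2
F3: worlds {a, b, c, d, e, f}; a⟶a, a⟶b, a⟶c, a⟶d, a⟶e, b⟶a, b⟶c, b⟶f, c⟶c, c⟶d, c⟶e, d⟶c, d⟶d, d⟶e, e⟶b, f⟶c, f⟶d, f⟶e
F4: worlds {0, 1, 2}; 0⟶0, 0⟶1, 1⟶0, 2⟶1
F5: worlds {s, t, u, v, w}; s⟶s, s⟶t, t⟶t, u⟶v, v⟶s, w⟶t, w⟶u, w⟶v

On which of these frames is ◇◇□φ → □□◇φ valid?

The schema corresponds to a generalized confluence (Geach) condition: ∀x ∀y ∀z ((xR²y ∧ xR²z) → ∃w (yRw ∧ zRw)).
F1: fails — vR²s, vR²u but no w* with sRw* and uRw*.
F2: holds.
F3: fails — aR²b, aR²e but no w with bRw and eRw.
F4: holds.
F5: fails — wR²t, wR²v but no w* with tRw* and vRw*.

F2, F4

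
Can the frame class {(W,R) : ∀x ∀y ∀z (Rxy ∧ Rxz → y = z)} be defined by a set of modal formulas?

Yes: it is partial functionality, defined by the CD schema ◇r → □r.
Suppose ◇r→□r is valid. Take Rxy, Rxz and set V(r)={y}. Then ◇r at x, so □r at x, so r at z, i.e. z=y.

Yes — defined by ◇r → □r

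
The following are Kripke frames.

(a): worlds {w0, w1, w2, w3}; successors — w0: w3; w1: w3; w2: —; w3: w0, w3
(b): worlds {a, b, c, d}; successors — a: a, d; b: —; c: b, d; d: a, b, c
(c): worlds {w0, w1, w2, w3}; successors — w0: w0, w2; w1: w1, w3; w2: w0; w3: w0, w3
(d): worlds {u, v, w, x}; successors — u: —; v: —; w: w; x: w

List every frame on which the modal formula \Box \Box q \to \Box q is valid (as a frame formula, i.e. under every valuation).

(a), (c), (d)

The schema corresponds to density: \forall x \forall y (Rxy \to \exists z (Rxz \wedge Rzy)).
(a): satisfies the condition.
(b): fails — Rcd but no z with Rcz and Rzd.
(c): satisfies the condition.
(d): satisfies the condition.
Valid on: (a), (c), (d).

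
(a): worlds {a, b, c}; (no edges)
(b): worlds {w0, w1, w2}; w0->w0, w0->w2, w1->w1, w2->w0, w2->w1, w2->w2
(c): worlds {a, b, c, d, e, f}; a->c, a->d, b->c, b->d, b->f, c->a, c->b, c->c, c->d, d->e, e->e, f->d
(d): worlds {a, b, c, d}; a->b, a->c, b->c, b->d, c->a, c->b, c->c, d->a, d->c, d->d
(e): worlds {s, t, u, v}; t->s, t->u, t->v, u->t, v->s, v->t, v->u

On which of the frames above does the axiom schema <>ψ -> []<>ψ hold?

(a)

This is the axiom for the Euclidean property; its first-order frame correspondent is forall x forall y forall z (Rxy & Rxz -> Ryz).
(a): satisfies the condition.
(b): fails — Rw2w1 and Rw2w2 but not Rw1w2.
(c): fails — Rad and Rac but not Rdc.
(d): fails — Rab and Rab but not Rbb.
(e): fails — Rtv and Rtv but not Rvv.
Valid on: (a).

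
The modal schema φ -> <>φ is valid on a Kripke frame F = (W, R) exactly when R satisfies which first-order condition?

Equivalently (dual form): □φ → φ.
Suppose □φ→φ is valid. At any x set V(φ)={w : Rxw}. Then □φ holds at x, so φ holds at x, i.e. Rxx.
Conversely, any frame satisfying forall x Rxx validates the schema.
So the correspondent is reflexivity.

reflexivity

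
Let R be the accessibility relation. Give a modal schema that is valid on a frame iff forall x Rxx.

A defining formula is □p → p (the T axiom).
Suppose □p→p is valid. At any x set V(p)={w : Rxw}. Then □p holds at x, so p holds at x, i.e. Rxx.

□p → p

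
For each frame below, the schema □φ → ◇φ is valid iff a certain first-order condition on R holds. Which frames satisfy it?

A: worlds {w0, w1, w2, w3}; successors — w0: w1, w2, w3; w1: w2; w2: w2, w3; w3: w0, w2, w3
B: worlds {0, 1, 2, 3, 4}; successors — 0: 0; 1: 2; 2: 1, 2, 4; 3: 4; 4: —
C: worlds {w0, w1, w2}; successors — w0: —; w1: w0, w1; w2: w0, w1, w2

A

The schema corresponds to seriality: ∀x ∃y Rxy.
A: holds.
B: fails — world 4 has no successor.
C: fails — world w0 has no successor.
Valid on: A.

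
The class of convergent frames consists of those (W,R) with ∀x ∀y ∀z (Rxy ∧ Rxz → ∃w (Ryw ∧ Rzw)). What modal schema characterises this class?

A defining formula is ◇□r → □◇r (the .2 axiom).

◇□r → □◇r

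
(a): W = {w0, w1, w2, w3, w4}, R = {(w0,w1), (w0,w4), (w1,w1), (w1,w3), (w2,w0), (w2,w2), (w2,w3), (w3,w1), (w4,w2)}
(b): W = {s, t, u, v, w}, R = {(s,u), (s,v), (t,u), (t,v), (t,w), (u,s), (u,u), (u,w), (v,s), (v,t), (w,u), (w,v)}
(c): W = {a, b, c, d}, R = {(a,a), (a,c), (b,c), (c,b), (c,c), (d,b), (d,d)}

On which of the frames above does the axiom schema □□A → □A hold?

(c)

This is the axiom for density; its first-order frame correspondent is ∀x ∀y (Rxy → ∃z (Rxz ∧ Rzy)).
(a): fails — Rw0w4 but no z with Rw0z and Rzw4.
(b): fails — Rvt but no z with Rvz and Rzt.
(c): condition met.
Valid on: (c).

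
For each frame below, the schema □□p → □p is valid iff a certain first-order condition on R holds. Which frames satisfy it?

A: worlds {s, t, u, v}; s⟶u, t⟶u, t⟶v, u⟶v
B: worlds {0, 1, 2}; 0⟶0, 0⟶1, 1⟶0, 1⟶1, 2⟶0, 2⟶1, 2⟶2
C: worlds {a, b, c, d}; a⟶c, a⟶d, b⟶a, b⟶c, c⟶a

This is the axiom for density; its first-order frame correspondent is ∀x ∀y (Rxy → ∃z (Rxz ∧ Rzy)).
A: fails — Rsu but no z with Rsz and Rzu.
B: holds.
C: fails — Rac but no z with Raz and Rzc.
Valid on: B.

B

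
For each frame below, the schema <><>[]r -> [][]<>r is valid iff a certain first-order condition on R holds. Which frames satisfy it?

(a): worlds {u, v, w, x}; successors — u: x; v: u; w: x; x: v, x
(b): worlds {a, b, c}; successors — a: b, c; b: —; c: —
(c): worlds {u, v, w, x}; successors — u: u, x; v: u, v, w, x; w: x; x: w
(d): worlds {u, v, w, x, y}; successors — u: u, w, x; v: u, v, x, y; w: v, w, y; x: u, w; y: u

This is the axiom for a generalized confluence (Geach) condition; its first-order frame correspondent is forall x forall y forall z ((x R^2 y & x R^2 z) -> exists w (yRw & zRw)).
(a): fails — uR²v, uR²x but no t with vRt and xRt.
(b): ✓.
(c): fails — uR²u, uR²x but no t with uRt and xRt.
(d): fails — uR²w, uR²y but no t with wRt and yRt.

(b)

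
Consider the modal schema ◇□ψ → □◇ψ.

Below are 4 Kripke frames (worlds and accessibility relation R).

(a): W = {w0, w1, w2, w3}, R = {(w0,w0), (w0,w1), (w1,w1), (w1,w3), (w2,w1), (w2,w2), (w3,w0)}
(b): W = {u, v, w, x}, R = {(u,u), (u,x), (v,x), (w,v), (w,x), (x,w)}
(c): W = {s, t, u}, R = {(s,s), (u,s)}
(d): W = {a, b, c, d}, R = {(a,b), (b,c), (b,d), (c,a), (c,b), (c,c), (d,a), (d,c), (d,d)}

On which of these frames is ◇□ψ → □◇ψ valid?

This is the axiom for convergence; its first-order frame correspondent is ∀x ∀y ∀z (Rxy ∧ Rxz → ∃w (Ryw ∧ Rzw)).
(a): fails — Rw1w1 and Rw1w3 but w1 and w3 have no common successor.
(b): fails — Ruu and Rux but u and x have no common successor.
(c): condition met.
(d): fails — Rcb and Rca but b and a have no common successor.
Valid on: (c).

(c)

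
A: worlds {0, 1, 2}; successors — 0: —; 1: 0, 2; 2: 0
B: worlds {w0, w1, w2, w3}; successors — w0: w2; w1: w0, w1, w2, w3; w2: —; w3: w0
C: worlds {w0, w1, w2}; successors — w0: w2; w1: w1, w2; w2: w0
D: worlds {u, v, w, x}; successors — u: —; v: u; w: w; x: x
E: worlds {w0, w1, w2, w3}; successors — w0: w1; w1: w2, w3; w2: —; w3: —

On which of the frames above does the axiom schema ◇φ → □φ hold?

Frame correspondent (Sahlqvist): ∀x ∀y ∀z (Rxy ∧ Rxz → y = z) — i.e. partial functionality.
A: fails — 1 sees both 0 and 2.
B: fails — w1 sees both w0 and w1.
C: fails — w1 sees both w1 and w2.
D: condition met.
E: fails — w1 sees both w2 and w3.

D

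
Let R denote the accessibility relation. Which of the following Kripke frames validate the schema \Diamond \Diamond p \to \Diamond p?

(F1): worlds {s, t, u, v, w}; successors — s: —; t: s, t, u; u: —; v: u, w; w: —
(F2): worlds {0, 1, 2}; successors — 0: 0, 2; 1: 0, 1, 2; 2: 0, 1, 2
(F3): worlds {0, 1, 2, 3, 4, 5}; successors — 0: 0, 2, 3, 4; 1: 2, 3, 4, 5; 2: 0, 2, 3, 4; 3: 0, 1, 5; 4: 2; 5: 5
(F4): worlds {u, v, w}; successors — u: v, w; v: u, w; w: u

Frame correspondent (Sahlqvist): \forall x \forall y \forall z (Rxy \wedge Ryz \to Rxz) — i.e. transitivity.
(F1): ✓.
(F2): fails — R02 and R21 but not R01.
(F3): fails — R12 and R20 but not R10.
(F4): fails — Ruv and Rvu but not Ruu.
Valid on: (F1).

(F1)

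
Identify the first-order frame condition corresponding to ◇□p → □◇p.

This schema is the .2 axiom.
Its frame correspondent is convergence — ∀x ∀y ∀z (Rxy ∧ Rxz → ∃w (Ryw ∧ Rzw)).

convergence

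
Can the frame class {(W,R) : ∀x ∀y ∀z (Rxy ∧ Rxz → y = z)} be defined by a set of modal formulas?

The condition is partial functionality. A defining modal formula is ◇q → □q.

Yes — defined by ◇q → □q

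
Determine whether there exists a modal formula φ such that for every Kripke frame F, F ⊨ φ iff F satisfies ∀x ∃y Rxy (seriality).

The condition is seriality. A defining modal formula is □r → ◇r.
Suppose □r→◇r is valid. At any x set V(r)=W. Then □r at x, so ◇r at x, so x has a successor.

Definable; □r → ◇r defines it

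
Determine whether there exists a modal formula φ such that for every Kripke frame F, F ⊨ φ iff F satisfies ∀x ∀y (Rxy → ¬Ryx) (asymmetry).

Not definable by any modal formula

Any modally definable frame class is closed under surjective bounded morphisms.
The 5-cycle (worlds a,b,c,d,e with a→b→c→d→e→a) is asymmetric. Mapping every world to a single reflexive point • is a surjective bounded morphism, and the reflexive point is not asymmetric (R•• but asymmetry requires ¬R••).
So no modal formula (or set of formulas) defines exactly the asymmetric frames.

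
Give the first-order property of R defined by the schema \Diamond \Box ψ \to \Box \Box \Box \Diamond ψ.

\forall x \forall y \forall z ((xRy \wedge x R^3 z) \to \exists w (yRw \wedge zRw))

This is a Sahlqvist (Geach-type) schema ◇^1□^1ψ → □^3◇^1ψ.
Minimal-valuation argument: fix x; take any y with xR^1y and any z with xR^3z. Set V(ψ) to the set of worlds R-reachable from y in exactly 1 step. Then □^1ψ holds at y, so the antecedent holds at x; validity forces ◇^1ψ at z, giving a w with zR^1w and yR^1w.
First-order correspondent: \forall x \forall y \forall z ((xRy \wedge x R^3 z) \to \exists w (yRw \wedge zRw)).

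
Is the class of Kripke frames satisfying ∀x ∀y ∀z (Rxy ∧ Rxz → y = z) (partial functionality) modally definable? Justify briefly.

Yes: it is partial functionality, defined by the CD schema ◇q → □q.
Suppose ◇q→□q is valid. Take Rxy, Rxz and set V(q)={y}. Then ◇q at x, so □q at x, so q at z, i.e. z=y.

Definable; ◇q → □q defines it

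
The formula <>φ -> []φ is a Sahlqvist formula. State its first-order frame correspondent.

partial functionality: forall x forall y forall z (Rxy & Rxz -> y = z)

Suppose ◇φ→□φ is valid. Take Rxy, Rxz and set V(φ)={y}. Then ◇φ at x, so □φ at x, so φ at z, i.e. z=y.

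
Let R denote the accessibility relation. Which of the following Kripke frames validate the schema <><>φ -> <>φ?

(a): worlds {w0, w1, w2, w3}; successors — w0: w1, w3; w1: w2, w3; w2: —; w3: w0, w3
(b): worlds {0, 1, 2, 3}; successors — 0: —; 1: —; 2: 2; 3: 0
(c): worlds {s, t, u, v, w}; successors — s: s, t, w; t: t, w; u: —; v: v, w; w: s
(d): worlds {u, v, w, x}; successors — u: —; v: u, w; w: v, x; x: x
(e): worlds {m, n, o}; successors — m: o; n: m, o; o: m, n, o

(b)

Frame correspondent (Sahlqvist): forall x forall y forall z (Rxy & Ryz -> Rxz) — i.e. transitivity.
(a): fails — Rw1w3 and Rw3w0 but not Rw1w0.
(b): holds.
(c): fails — Rvw and Rws but not Rvs.
(d): fails — Rvw and Rwx but not Rvx.
(e): fails — Rno and Ron but not Rnn.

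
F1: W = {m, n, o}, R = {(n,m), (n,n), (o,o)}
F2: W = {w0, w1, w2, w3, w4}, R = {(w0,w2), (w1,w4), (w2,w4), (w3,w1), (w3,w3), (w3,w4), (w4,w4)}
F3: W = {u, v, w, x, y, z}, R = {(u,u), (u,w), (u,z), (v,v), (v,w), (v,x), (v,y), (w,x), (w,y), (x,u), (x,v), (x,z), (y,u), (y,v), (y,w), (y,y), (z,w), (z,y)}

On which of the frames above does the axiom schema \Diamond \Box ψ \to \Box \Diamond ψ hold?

F2

The schema corresponds to convergence: \forall x \forall y \forall z (Rxy \wedge Rxz \to \exists w (Ryw \wedge Rzw)).
F1: fails — Rnn and Rnm but n and m have no common successor.
F2: ✓.
F3: fails — Ruw and Ruu but w and u have no common successor.
Valid on: F2.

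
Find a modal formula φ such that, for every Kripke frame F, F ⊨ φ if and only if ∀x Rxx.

The condition is reflexivity. The T schema □p → p defines it.
Suppose □p→p is valid. At any x set V(p)={w : Rxw}. Then □p holds at x, so p holds at x, i.e. Rxx.

□p → p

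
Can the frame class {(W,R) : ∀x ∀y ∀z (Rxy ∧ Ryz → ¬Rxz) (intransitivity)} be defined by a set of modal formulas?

Modal frame validity is preserved under surjective bounded morphisms.
The 7-cycle (worlds a,b,c,d,e,f,g with a→b→c→d→e→f→g→a) is intransitive. Mapping every world to a single reflexive point • is a surjective bounded morphism; the reflexive point is not intransitive (R••∧R•• but R••).
Hence intransitivity is not modally definable.

No — not modally definable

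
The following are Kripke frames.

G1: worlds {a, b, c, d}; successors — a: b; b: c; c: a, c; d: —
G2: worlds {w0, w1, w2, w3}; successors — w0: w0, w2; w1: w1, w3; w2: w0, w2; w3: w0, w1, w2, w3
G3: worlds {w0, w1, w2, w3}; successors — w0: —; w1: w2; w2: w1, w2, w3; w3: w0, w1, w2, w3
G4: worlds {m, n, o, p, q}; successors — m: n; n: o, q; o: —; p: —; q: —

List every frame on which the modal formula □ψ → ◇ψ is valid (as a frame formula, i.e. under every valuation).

Frame correspondent (Sahlqvist): ∀x ∃y Rxy — i.e. seriality.
G1: fails — world d has no successor.
G2: condition met.
G3: fails — world w0 has no successor.
G4: fails — world o has no successor.

G2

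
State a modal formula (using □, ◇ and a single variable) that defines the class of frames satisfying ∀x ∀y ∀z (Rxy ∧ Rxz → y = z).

A defining formula is ◇q → □q (the CD axiom).
Suppose ◇q→□q is valid. Take Rxy, Rxz and set V(q)={y}. Then ◇q at x, so □q at x, so q at z, i.e. z=y.

◇q → □q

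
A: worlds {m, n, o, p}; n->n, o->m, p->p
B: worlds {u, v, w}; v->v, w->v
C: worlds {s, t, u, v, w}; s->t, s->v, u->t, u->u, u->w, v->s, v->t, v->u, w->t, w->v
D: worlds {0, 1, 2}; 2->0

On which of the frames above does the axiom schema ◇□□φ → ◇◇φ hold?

Frame correspondent (Sahlqvist): ∀x ∀y (xRy → ∃w (yR²w ∧ xR²w)) — i.e. a generalized confluence (Geach) condition.
A: fails — oRm but no w with mR²w and oR²w.
B: holds.
C: fails — sRt but no w* with tR²w* and sR²w*.
D: fails — 2R0 but no w with 0R²w and 2R²w.

B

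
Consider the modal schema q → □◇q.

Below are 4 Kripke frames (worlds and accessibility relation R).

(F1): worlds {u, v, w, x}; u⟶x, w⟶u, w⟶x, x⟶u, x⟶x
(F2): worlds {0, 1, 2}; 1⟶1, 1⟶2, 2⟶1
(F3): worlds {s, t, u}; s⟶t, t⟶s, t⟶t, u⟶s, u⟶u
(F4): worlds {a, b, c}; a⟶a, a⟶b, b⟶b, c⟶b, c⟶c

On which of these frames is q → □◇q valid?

This is the axiom for symmetry; its first-order frame correspondent is ∀x ∀y (Rxy → Ryx).
(F1): fails — Rwu but not Ruw.
(F2): satisfies the condition.
(F3): fails — Rus but not Rsu.
(F4): fails — Rab but not Rba.
Valid on: (F2).

(F2)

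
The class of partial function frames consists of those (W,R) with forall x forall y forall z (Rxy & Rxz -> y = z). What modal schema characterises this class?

◇ψ → □ψ

The condition is partial functionality. The CD schema ◇ψ → □ψ defines it.
Suppose ◇ψ→□ψ is valid. Take Rxy, Rxz and set V(ψ)={y}. Then ◇ψ at x, so □ψ at x, so ψ at z, i.e. z=y.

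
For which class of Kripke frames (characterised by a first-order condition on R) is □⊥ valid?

This schema is the Ver axiom.
Its frame correspondent is emptiness of R — ∀x ∀y ¬Rxy.

Emptiness of R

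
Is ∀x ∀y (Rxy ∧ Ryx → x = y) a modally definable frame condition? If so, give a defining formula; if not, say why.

If a class were modally definable it would be closed under surjective bounded morphisms (Goldblatt–Thomason).
The 6-cycle (worlds 0,1,2,3,4,5 with 0→1→2→3→4→5→0) is antisymmetric. Sending even-indexed worlds to • and odd-indexed worlds to ∘ is a surjective bounded morphism onto the two-world frame with •↔∘, which is not antisymmetric.
Hence antisymmetry is not modally definable.

No — not modally definable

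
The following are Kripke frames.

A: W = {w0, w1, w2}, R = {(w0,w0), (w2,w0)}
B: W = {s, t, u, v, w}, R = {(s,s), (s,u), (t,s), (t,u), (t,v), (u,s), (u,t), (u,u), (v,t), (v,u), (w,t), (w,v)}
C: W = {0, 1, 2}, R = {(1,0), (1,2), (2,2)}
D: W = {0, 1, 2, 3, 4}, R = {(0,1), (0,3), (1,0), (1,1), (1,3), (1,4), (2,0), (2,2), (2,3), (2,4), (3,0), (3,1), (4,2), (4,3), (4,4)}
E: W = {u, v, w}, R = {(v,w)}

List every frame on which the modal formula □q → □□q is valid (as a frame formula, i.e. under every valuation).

The schema corresponds to transitivity: ∀x ∀y ∀z (Rxy ∧ Ryz → Rxz).
A: satisfies the condition.
B: fails — Rwt and Rts but not Rws.
C: satisfies the condition.
D: fails — R31 and R14 but not R34.
E: satisfies the condition.
Valid on: A, C, E.

A, C, E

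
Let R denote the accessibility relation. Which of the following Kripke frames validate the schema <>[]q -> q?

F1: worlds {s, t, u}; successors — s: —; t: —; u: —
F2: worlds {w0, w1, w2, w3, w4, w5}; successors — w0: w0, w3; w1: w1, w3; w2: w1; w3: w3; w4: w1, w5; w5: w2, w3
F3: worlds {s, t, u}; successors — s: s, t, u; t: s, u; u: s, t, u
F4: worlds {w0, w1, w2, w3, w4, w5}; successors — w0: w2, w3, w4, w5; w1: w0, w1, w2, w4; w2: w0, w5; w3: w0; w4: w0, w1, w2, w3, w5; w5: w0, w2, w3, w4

The schema corresponds to symmetry: forall x forall y (Rxy -> Ryx).
F1: holds.
F2: fails — Rw5w2 but not Rw2w5.
F3: holds.
F4: fails — Rw4w3 but not Rw3w4.

F1, F3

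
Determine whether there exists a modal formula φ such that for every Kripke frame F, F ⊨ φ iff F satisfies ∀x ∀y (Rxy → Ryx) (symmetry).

Yes: it is symmetry, defined by the B schema r → □◇r.
Suppose r→□◇r is valid. Take Rxy and set V(r)={x}. Then r at x, so □◇r at x, so ◇r at y, so some z with Ryz has r; z=x, i.e. Ryx.

Definable; r → □◇r defines it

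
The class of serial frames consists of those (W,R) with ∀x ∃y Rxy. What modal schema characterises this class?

The condition is seriality. The D schema □ψ → ◇ψ defines it.

□ψ → ◇ψ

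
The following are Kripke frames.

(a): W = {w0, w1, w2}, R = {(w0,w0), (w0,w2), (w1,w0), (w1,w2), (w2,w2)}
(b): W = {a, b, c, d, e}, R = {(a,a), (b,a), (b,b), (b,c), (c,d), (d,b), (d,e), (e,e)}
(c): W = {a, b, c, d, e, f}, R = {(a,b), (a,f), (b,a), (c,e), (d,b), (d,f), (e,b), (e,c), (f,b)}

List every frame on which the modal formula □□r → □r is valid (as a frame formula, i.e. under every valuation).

This is the axiom for density; its first-order frame correspondent is ∀x ∀y (Rxy → ∃z (Rxz ∧ Rzy)).
(a): ✓.
(b): fails — Rcd but no z with Rcz and Rzd.
(c): fails — Reb but no z with Rez and Rzb.

(a)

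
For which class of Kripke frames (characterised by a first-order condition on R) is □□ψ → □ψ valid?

Density

Suppose □□ψ→□ψ is valid. Take Rxy and set V(ψ)={w : xR²w}. Then □□ψ at x, so □ψ at x, so ψ at y, i.e. ∃z(Rxz∧Rzy).
Conversely, any frame satisfying ∀x ∀y (Rxy → ∃z (Rxz ∧ Rzy)) validates the schema.
So the correspondent is density.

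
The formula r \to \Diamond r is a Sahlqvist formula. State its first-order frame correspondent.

Reflexivity

This is frame-equivalent to □r → r (substitute ¬r for r and contrapose).
Suppose □r→r is valid. At any x set V(r)={w : Rxw}. Then □r holds at x, so r holds at x, i.e. Rxx.
Conversely, on a frame with reflexivity the schema holds at every world under every valuation.
So the correspondent is reflexivity.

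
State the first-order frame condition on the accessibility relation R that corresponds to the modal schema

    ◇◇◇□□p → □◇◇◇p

This is a Sahlqvist (Geach-type) schema ◇^3□^2p → □^1◇^3p.
Minimal-valuation argument: fix x; take any y with xR^3y and any z with xR^1z. Set V(p) to the set of worlds R-reachable from y in exactly 2 steps. Then □^2p holds at y, so the antecedent holds at x; validity forces ◇^3p at z, giving a w with zR^3w and yR^2w.
First-order correspondent: ∀x ∀y ∀z ((xR³y ∧ xRz) → ∃w (yR²w ∧ zR³w)).

∀x ∀y ∀z ((xR³y ∧ xRz) → ∃w (yR²w ∧ zR³w))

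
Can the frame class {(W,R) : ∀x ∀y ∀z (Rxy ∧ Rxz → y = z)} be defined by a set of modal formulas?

Definable; ◇q → □q defines it

This is a Sahlqvist condition; the CD axiom ◇q → □q defines it.
Suppose ◇q→□q is valid. Take Rxy, Rxz and set V(q)={y}. Then ◇q at x, so □q at x, so q at z, i.e. z=y.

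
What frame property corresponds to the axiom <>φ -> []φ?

partial functionality

This schema is the CD axiom.
Its frame correspondent is partial functionality — forall x forall y forall z (Rxy & Rxz -> y = z).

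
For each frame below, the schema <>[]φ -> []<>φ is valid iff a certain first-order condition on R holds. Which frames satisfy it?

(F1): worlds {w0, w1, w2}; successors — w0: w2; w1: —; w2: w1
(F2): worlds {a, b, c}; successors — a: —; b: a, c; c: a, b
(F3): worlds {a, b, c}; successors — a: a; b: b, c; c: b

(F3)

This is the axiom for convergence; its first-order frame correspondent is forall x forall y forall z (Rxy & Rxz -> exists w (Ryw & Rzw)).
(F1): fails — Rw2w1 and Rw2w1 but w1 and w1 have no common successor.
(F2): fails — Rba and Rba but a and a have no common successor.
(F3): holds.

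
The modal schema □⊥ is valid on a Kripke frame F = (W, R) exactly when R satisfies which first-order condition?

This is the Ver axiom.
It corresponds to emptiness of R: ∀x ∀y ¬Rxy.

emptiness of R: ∀x ∀y ¬Rxy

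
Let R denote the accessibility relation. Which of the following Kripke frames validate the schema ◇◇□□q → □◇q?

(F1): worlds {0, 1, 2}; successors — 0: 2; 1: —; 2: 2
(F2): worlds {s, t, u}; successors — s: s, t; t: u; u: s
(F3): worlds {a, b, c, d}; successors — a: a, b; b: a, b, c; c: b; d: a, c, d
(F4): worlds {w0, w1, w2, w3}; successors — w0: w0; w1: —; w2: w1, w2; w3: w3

(F1), (F3)

Frame correspondent (Sahlqvist): ∀x ∀y ∀z ((xR²y ∧ xRz) → ∃w (yR²w ∧ zRw)) — i.e. a generalized confluence (Geach) condition.
(F1): ✓.
(F2): fails — sR²t, sRt but no w with tR²w and tRw.
(F3): ✓.
(F4): fails — w2R²w1, w2Rw1 but no w with w1R²w and w1Rw.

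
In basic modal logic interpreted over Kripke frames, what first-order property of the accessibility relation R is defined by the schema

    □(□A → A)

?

Suppose □(□A→A) is valid. Take Rxy and set V(A)={w : Ryw}. Then at y, □A holds; since □(□A→A) at x, □A→A at y, so A at y, i.e. Ryy.
Conversely, any frame satisfying ∀x ∀y (Rxy → Ryy) validates the schema.
So the correspondent is shift-reflexivity.

Shift-reflexivity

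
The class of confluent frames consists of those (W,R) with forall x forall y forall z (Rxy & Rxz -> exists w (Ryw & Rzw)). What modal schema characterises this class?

A defining formula is ◇□s → □◇s (the .2 axiom).
Suppose ◇□s→□◇s is valid. Take Rxy, Rxz and set V(s)={w : Ryw}. Then □s at y so ◇□s at x, so □◇s at x, so ◇s at z, giving w with Rzw and Ryw.

◇□s → □◇s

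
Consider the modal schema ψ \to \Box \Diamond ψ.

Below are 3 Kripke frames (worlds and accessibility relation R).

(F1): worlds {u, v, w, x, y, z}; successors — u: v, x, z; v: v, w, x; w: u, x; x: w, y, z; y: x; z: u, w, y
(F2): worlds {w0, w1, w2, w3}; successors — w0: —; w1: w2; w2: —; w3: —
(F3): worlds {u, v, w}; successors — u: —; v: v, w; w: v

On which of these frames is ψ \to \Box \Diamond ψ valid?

(F3)

Frame correspondent (Sahlqvist): \forall x \forall y (Rxy \to Ryx) — i.e. symmetry.
(F1): fails — Ruv but not Rvu.
(F2): fails — Rw1w2 but not Rw2w1.
(F3): holds.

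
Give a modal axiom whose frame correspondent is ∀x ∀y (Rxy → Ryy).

□(□s → s)

The condition is shift-reflexivity. The T□ schema □(□s → s) defines it.
Suppose □(□s→s) is valid. Take Rxy and set V(s)={w : Ryw}. Then at y, □s holds; since □(□s→s) at x, □s→s at y, so s at y, i.e. Ryy.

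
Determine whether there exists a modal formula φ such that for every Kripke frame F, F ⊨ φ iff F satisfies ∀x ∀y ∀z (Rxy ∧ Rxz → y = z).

The condition is partial functionality. A defining modal formula is ◇r → □r.

Yes, by ◇r → □r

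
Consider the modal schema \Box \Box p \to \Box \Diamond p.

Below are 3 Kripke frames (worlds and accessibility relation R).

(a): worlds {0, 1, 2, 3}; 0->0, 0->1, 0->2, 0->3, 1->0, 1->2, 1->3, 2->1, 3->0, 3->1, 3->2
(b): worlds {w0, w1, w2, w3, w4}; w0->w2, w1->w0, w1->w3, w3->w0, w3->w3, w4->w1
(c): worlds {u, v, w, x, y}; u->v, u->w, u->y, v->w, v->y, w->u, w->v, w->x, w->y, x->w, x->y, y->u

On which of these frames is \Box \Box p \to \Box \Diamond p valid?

(a), (c)

Frame correspondent (Sahlqvist): \forall x \forall z (xRz \to \exists w (x R^2 w \wedge zRw)) — i.e. a generalized confluence (Geach) condition.
(a): holds.
(b): fails — w0Rw2 but no w with w0R²w and w2Rw.
(c): holds.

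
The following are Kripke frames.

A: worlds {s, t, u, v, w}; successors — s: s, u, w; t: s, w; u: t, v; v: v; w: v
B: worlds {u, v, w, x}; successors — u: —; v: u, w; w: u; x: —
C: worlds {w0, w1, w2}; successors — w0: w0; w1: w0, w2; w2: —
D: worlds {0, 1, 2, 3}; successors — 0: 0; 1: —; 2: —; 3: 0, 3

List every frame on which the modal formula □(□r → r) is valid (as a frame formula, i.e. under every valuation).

D

This is the axiom for shift-reflexivity; its first-order frame correspondent is ∀x ∀y (Rxy → Ryy).
A: fails — Rut but not Rtt.
B: fails — Rvu but not Ruu.
C: fails — Rw1w2 but not Rw2w2.
D: satisfies the condition.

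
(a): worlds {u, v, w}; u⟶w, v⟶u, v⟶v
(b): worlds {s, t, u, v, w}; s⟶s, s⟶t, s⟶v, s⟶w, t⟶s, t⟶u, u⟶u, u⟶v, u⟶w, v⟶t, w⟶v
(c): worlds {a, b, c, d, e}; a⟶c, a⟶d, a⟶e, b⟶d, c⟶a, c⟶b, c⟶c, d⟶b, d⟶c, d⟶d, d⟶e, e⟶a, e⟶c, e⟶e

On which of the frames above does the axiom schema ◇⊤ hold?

The schema corresponds to seriality: ∀x ∃y Rxy.
(a): fails — world w has no successor.
(b): holds.
(c): holds.

(b), (c)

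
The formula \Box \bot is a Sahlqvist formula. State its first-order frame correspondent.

This schema is the Ver axiom.
Its frame correspondent is emptiness of R — \forall x \forall y \neg Rxy.

Emptiness of R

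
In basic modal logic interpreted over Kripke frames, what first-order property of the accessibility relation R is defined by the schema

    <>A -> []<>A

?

the Euclidean property: forall x forall y forall z (Rxy & Rxz -> Ryz)

This is the 5 axiom.
Its frame correspondent is the Euclidean property — forall x forall y forall z (Rxy & Rxz -> Ryz).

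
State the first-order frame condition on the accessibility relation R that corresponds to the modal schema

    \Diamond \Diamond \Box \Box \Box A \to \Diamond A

This is a Sahlqvist (Geach-type) schema ◇^2□^3A → □^0◇^1A.
Minimal-valuation argument: fix x; take any y with xR^2y and any z with xR^0z. Set V(A) to the set of worlds R-reachable from y in exactly 3 steps. Then □^3A holds at y, so the antecedent holds at x; validity forces ◇^1A at z, giving a w with zR^1w and yR^3w.
First-order correspondent: \forall x \forall y (x R^2 y \to \exists w (y R^3 w \wedge xRw)).

\forall x \forall y (x R^2 y \to \exists w (y R^3 w \wedge xRw))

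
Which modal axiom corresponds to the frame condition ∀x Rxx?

This is reflexivity; the standard corresponding axiom is T: □r → r.

□r → r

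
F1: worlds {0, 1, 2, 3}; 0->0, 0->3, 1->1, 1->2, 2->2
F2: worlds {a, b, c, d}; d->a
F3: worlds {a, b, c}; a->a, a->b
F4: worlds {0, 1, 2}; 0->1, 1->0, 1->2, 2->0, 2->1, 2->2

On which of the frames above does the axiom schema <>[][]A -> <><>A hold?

F4

This is the axiom for a generalized confluence (Geach) condition; its first-order frame correspondent is forall x forall y (xRy -> exists w (y R^2 w & x R^2 w)).
F1: fails — 0R3 but no w with 3R²w and 0R²w.
F2: fails — dRa but no w with aR²w and dR²w.
F3: fails — aRb but no w with bR²w and aR²w.
F4: condition met.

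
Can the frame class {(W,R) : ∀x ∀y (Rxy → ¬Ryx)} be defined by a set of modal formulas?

Any modally definable frame class is closed under surjective bounded morphisms.
The 3-cycle (worlds w0,w1,w2 with w0→w1→w2→w0) is asymmetric. Mapping every world to a single reflexive point • is a surjective bounded morphism, and the reflexive point is not asymmetric (R•• but asymmetry requires ¬R••).
So no modal formula (or set of formulas) defines exactly the asymmetric frames.

Not modally definable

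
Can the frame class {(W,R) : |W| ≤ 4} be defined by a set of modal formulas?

Any modally definable frame class is closed under disjoint unions.
Any modal formula valid on each of 5 disjoint one-world frames is valid on their disjoint union (validity is preserved under disjoint unions). Each one-world frame has |W|=1≤4, but the union has |W|=5.
Hence having at most 4 worlds is not modally definable.

Not definable by any modal formula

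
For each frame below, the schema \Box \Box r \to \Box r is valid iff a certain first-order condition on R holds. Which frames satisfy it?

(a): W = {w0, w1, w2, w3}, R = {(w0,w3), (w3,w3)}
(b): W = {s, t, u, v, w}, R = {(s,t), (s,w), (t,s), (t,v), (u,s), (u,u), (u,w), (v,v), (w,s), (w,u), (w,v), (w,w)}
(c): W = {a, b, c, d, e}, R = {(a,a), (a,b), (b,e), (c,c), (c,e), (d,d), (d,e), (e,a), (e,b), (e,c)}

(a)

The schema corresponds to density: \forall x \forall y (Rxy \to \exists z (Rxz \wedge Rzy)).
(a): satisfies the condition.
(b): fails — Rts but no z with Rtz and Rzs.
(c): fails — Rbe but no z with Rbz and Rze.
Valid on: (a).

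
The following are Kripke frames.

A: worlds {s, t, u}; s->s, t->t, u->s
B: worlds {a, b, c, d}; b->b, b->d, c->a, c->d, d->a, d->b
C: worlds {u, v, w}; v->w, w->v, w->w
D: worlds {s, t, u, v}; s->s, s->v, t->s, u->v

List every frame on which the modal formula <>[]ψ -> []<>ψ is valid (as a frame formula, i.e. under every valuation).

The schema corresponds to convergence: forall x forall y forall z (Rxy & Rxz -> exists w (Ryw & Rzw)).
A: ✓.
B: fails — Rcd and Rca but d and a have no common successor.
C: ✓.
D: fails — Rss and Rsv but s and v have no common successor.

A, C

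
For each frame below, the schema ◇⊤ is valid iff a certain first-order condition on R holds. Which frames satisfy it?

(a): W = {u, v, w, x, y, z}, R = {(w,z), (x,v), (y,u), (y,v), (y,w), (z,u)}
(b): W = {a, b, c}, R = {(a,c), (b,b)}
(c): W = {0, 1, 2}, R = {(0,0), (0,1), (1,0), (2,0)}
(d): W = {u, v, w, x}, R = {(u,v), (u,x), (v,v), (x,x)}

The schema corresponds to seriality: ∀x ∃y Rxy.
(a): fails — world u has no successor.
(b): fails — world c has no successor.
(c): condition met.
(d): fails — world w has no successor.

(c)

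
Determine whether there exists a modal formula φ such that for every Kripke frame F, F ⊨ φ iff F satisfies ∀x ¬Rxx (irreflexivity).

No

Any modally definable frame class is closed under surjective bounded morphisms.
The 3-cycle (worlds s,t,u with s→t→u→s) is irreflexive, and the map sending every world to a single reflexive point • is a surjective bounded morphism (forth: every edge maps to (•,•); back: every world has a successor). So any modal formula valid on the 3-cycle is also valid on the reflexive point, which is not irreflexive.
So the class is not modally definable.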